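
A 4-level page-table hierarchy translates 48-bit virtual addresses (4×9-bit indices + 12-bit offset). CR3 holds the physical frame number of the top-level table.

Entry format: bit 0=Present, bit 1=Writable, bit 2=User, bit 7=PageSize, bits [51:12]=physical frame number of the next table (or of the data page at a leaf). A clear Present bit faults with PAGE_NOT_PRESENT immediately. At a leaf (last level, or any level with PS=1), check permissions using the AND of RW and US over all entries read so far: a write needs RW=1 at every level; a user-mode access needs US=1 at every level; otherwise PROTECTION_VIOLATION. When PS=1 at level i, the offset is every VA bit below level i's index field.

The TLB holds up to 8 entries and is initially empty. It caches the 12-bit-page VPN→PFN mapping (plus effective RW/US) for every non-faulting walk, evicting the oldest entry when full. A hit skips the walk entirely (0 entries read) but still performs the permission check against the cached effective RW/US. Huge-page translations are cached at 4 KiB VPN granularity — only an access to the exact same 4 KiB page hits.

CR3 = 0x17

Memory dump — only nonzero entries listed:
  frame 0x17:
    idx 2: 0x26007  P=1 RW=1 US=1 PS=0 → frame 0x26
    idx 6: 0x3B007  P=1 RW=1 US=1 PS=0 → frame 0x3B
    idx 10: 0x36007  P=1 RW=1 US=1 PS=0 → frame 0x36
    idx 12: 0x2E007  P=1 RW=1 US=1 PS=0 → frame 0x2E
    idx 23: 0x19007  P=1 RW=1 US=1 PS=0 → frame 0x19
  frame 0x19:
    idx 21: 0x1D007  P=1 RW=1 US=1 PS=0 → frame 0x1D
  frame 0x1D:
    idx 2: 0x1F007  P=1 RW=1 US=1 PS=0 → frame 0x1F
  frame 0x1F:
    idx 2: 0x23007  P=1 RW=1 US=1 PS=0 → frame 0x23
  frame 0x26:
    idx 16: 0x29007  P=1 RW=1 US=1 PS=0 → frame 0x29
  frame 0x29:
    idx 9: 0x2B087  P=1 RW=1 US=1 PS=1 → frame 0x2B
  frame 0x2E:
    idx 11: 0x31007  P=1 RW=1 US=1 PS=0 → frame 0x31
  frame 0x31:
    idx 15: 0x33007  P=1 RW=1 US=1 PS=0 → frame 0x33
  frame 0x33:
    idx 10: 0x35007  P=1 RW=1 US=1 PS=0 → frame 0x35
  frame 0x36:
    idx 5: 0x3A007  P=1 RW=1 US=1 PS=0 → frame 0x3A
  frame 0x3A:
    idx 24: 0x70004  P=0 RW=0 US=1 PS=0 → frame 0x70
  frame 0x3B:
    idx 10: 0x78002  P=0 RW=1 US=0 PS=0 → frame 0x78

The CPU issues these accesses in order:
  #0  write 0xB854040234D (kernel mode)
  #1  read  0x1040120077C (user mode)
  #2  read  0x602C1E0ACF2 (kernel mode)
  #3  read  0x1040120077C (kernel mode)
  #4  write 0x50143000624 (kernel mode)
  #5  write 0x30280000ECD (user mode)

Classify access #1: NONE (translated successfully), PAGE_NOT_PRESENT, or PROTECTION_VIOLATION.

Per-access translation:
#0 VA=0xB854040234D (w,kernel):
  L0 @0x17[23] → 0x19007  P=1,RW=1,US=1,PS=0
  L1 @0x19[21] → 0x1D007  P=1,RW=1,US=1,PS=0
  L2 @0x1D[2] → 0x1F007  P=1,RW=1,US=1,PS=0
  L3 @0x1F[2] → 0x23007  P=1,RW=1,US=1,PS=0
  ✓ 0x2334D  — 4 lookups
#1 VA=0x1040120077C (r,user):
  L0 @0x17[2] → 0x26007  P=1,RW=1,US=1,PS=0
  L1 @0x26[16] → 0x29007  P=1,RW=1,US=1,PS=0
  L2 @0x29[9] → 0x2B087  P=1,RW=1,US=1,PS=1
  ✓ 0x2B77C (huge @L2)  — 3 lookups
#2 VA=0x602C1E0ACF2 (r,kernel):
  L0 @0x17[12] → 0x2E007  P=1,RW=1,US=1,PS=0
  L1 @0x2E[11] → 0x31007  P=1,RW=1,US=1,PS=0
  L2 @0x31[15] → 0x33007  P=1,RW=1,US=1,PS=0
  L3 @0x33[10] → 0x35007  P=1,RW=1,US=1,PS=0
  ✓ 0x35CF2  — 4 lookups
#3 VA=0x1040120077C (r,kernel):
  TLB hit vpn=0x10401200 → PA=0x2B77C
#4 VA=0x50143000624 (w,kernel):
  L0 @0x17[10] → 0x36007  P=1,RW=1,US=1,PS=0
  L1 @0x36[5] → 0x3A007  P=1,RW=1,US=1,PS=0
  L2 @0x3A[24] → 0x70004  P=0,RW=0,US=1,PS=0
  → PAGE_NOT_PRESENT  (3 entries read)
#5 VA=0x30280000ECD (w,user):
  L0 @0x17[6] → 0x3B007  P=1,RW=1,US=1,PS=0
  L1 @0x3B[10] → 0x78002  P=0,RW=1,US=0,PS=0
  → PAGE_NOT_PRESENT  (2 entries read)

Access #1 fault: NONE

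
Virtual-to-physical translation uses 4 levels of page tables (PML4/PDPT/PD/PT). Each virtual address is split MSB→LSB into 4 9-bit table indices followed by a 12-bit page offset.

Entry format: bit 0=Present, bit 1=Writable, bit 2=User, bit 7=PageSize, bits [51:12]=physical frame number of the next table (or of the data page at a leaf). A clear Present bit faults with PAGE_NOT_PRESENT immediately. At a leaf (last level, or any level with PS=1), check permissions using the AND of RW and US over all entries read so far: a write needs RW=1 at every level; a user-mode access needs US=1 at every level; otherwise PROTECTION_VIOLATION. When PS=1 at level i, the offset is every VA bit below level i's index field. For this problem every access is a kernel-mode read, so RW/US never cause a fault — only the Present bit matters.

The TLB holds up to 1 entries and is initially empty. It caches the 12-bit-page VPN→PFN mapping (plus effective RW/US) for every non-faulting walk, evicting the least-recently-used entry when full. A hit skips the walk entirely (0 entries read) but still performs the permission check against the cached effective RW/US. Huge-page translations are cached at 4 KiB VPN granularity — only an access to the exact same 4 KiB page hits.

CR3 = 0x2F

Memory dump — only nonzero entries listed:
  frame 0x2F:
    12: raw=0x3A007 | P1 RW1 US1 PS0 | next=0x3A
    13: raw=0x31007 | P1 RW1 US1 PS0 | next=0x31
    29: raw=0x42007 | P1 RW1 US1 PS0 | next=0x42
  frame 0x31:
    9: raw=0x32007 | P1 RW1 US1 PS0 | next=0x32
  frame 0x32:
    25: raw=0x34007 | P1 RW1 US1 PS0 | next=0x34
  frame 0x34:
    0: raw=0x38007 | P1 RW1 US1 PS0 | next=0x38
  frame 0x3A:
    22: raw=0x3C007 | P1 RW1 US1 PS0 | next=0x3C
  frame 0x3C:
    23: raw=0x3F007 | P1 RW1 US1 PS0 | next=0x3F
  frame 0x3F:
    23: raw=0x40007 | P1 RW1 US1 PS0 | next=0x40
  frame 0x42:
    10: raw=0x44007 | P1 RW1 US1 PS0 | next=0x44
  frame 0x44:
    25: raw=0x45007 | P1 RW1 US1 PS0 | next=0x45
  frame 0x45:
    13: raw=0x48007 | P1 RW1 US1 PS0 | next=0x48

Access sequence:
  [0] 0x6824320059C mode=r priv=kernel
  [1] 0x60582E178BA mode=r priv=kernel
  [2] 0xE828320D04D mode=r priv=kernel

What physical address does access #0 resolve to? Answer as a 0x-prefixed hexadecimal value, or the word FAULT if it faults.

Walk each access:
#0 VA=0x6824320059C (r,kernel):
  lvl0: tbl 0x2F, slot 13 ⇒ 0x31007 (P1/RW1/US1/PS0)
  lvl1: tbl 0x31, slot 9 ⇒ 0x32007 (P1/RW1/US1/PS0)
  lvl2: tbl 0x32, slot 25 ⇒ 0x34007 (P1/RW1/US1/PS0)
  lvl3: tbl 0x34, slot 0 ⇒ 0x38007 (P1/RW1/US1/PS0)
  ⇒ phys 0x3859C  [4 reads]
#1 VA=0x60582E178BA (r,kernel):
  lvl0: tbl 0x2F, slot 12 ⇒ 0x3A007 (P1/RW1/US1/PS0)
  lvl1: tbl 0x3A, slot 22 ⇒ 0x3C007 (P1/RW1/US1/PS0)
  lvl2: tbl 0x3C, slot 23 ⇒ 0x3F007 (P1/RW1/US1/PS0)
  lvl3: tbl 0x3F, slot 23 ⇒ 0x40007 (P1/RW1/US1/PS0)
  ⇒ phys 0x408BA  [4 reads]
#2 VA=0xE828320D04D (r,kernel):
  lvl0: tbl 0x2F, slot 29 ⇒ 0x42007 (P1/RW1/US1/PS0)
  lvl1: tbl 0x42, slot 10 ⇒ 0x44007 (P1/RW1/US1/PS0)
  lvl2: tbl 0x44, slot 25 ⇒ 0x45007 (P1/RW1/US1/PS0)
  lvl3: tbl 0x45, slot 13 ⇒ 0x48007 (P1/RW1/US1/PS0)
  ⇒ phys 0x4804D  [4 reads]

Access #0 PA: 0x3859C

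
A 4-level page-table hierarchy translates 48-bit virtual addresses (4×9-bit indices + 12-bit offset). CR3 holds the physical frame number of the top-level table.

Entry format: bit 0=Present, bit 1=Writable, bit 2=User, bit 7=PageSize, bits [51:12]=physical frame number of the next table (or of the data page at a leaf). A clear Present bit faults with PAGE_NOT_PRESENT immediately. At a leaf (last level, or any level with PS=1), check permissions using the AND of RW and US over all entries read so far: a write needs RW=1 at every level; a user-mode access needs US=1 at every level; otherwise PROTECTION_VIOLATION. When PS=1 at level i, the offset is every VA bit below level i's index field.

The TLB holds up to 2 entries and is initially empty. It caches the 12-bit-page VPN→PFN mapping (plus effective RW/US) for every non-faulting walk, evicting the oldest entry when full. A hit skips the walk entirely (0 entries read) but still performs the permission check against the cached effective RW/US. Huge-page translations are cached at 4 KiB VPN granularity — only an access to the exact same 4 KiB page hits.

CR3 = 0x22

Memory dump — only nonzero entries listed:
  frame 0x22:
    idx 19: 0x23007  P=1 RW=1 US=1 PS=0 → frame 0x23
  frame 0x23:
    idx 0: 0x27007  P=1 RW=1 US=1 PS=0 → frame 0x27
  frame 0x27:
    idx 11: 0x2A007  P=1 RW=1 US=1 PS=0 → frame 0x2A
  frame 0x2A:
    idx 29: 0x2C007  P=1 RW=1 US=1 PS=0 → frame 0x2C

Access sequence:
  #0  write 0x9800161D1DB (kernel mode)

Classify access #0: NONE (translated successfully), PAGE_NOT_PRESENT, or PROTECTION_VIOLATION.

Walk each access:
#0 VA=0x9800161D1DB (w,kernel):
  L0: frame=0x22 idx=19 entry=0x23007 [P=1 RW=1 US=1 PS=0]
  L1: frame=0x23 idx=0 entry=0x27007 [P=1 RW=1 US=1 PS=0]
  L2: frame=0x27 idx=11 entry=0x2A007 [P=1 RW=1 US=1 PS=0]
  L3: frame=0x2A idx=29 entry=0x2C007 [P=1 RW=1 US=1 PS=0]
  → PA=0x2C1DB  (4 entries read)

Access #0 fault: NONE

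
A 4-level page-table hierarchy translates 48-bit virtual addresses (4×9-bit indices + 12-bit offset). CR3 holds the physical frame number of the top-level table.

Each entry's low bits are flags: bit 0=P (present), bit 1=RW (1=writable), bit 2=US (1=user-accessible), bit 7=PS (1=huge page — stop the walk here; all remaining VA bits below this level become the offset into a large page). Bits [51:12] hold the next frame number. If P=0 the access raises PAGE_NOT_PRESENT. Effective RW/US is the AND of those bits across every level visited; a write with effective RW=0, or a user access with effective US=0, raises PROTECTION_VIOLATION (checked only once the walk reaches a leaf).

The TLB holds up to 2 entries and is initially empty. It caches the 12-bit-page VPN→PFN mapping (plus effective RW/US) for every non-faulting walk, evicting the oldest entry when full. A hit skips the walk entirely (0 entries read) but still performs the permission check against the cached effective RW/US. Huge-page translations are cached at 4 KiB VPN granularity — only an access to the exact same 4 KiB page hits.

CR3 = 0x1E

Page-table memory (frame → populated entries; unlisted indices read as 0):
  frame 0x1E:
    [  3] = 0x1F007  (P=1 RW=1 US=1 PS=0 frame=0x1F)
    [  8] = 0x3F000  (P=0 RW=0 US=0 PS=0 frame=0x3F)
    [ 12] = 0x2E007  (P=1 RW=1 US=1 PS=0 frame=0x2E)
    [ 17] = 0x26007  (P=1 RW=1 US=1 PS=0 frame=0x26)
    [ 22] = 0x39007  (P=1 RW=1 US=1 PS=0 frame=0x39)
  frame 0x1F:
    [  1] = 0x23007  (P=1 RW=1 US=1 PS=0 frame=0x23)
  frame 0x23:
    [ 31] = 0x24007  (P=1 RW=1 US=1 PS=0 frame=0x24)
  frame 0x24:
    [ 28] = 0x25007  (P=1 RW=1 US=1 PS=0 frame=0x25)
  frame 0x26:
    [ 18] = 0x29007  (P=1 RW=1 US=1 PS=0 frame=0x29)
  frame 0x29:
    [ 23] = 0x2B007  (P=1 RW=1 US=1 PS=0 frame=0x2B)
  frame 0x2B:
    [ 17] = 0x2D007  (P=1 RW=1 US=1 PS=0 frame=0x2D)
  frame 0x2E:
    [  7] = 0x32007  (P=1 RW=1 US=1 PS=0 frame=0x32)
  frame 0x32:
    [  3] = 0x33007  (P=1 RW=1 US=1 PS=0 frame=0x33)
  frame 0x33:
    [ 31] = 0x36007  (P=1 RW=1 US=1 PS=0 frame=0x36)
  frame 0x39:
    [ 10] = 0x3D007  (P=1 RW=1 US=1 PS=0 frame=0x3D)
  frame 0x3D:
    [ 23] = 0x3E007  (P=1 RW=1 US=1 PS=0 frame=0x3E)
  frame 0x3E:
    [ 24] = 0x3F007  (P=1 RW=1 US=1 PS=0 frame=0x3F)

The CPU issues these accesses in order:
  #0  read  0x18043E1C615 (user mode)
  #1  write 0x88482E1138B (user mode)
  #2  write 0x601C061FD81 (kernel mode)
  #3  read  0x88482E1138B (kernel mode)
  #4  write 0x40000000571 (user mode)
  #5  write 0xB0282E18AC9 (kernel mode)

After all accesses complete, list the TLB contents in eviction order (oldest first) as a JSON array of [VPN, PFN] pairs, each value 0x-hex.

Per-access translation:
#0 VA=0x18043E1C615 (r,user):
  L0: frame=0x1E idx=3 entry=0x1F007 [P=1 RW=1 US=1 PS=0]
  L1: frame=0x1F idx=1 entry=0x23007 [P=1 RW=1 US=1 PS=0]
  L2: frame=0x23 idx=31 entry=0x24007 [P=1 RW=1 US=1 PS=0]
  L3: frame=0x24 idx=28 entry=0x25007 [P=1 RW=1 US=1 PS=0]
  → PA=0x25615  (4 entries read)
#1 VA=0x88482E1138B (w,user):
  L0: frame=0x1E idx=17 entry=0x26007 [P=1 RW=1 US=1 PS=0]
  L1: frame=0x26 idx=18 entry=0x29007 [P=1 RW=1 US=1 PS=0]
  L2: frame=0x29 idx=23 entry=0x2B007 [P=1 RW=1 US=1 PS=0]
  L3: frame=0x2B idx=17 entry=0x2D007 [P=1 RW=1 US=1 PS=0]
  → PA=0x2D38B  (4 entries read)
#2 VA=0x601C061FD81 (w,kernel):
  L0: frame=0x1E idx=12 entry=0x2E007 [P=1 RW=1 US=1 PS=0]
  L1: frame=0x2E idx=7 entry=0x32007 [P=1 RW=1 US=1 PS=0]
  L2: frame=0x32 idx=3 entry=0x33007 [P=1 RW=1 US=1 PS=0]
  L3: frame=0x33 idx=31 entry=0x36007 [P=1 RW=1 US=1 PS=0]
  → PA=0x36D81  (4 entries read)
#3 VA=0x88482E1138B (r,kernel):
  TLB hit vpn=0x88482E11 → PA=0x2D38B
#4 VA=0x40000000571 (w,user):
  L0: frame=0x1E idx=8 entry=0x3F000 [P=0 RW=0 US=0 PS=0]
  → PAGE_NOT_PRESENT  (1 entries read)
#5 VA=0xB0282E18AC9 (w,kernel):
  L0: frame=0x1E idx=22 entry=0x39007 [P=1 RW=1 US=1 PS=0]
  L1: frame=0x39 idx=10 entry=0x3D007 [P=1 RW=1 US=1 PS=0]
  L2: frame=0x3D idx=23 entry=0x3E007 [P=1 RW=1 US=1 PS=0]
  L3: frame=0x3E idx=24 entry=0x3F007 [P=1 RW=1 US=1 PS=0]
  → PA=0x3FAC9  (4 entries read)

TLB: [["0x601C061F", "0x36"], ["0xB0282E18", "0x3F"]]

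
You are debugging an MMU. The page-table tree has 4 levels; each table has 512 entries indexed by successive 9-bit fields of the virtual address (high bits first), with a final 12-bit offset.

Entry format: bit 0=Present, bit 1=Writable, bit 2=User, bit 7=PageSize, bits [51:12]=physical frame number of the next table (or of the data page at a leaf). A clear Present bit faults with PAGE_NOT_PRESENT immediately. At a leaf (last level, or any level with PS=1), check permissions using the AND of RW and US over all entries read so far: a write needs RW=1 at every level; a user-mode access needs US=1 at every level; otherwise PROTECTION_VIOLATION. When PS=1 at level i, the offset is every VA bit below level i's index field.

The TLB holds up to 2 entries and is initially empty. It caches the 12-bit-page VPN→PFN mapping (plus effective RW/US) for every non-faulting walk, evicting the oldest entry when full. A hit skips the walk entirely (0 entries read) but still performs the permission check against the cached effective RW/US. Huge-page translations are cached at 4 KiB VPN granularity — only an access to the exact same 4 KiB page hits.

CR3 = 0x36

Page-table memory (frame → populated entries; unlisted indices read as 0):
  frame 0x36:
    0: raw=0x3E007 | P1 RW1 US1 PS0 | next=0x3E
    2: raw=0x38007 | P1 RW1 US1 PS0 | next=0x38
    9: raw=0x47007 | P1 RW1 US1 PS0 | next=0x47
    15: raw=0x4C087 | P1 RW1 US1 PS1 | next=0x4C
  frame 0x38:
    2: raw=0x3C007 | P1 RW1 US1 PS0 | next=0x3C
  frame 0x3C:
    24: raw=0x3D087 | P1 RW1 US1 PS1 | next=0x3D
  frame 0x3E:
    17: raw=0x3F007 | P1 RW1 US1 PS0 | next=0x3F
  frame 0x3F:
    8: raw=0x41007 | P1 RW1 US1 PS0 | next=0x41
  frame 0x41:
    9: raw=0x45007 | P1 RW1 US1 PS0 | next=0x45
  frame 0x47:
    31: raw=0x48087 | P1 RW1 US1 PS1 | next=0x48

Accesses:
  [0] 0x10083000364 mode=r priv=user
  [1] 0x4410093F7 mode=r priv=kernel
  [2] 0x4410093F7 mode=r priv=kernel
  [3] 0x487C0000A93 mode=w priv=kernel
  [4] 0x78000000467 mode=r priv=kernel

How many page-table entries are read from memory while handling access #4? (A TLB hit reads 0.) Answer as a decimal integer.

Per-access translation:
#0 VA=0x10083000364 (r,user):
  L0: frame=0x36 idx=2 entry=0x38007 [P=1 RW=1 US=1 PS=0]
  L1: frame=0x38 idx=2 entry=0x3C007 [P=1 RW=1 US=1 PS=0]
  L2: frame=0x3C idx=24 entry=0x3D087 [P=1 RW=1 US=1 PS=1]
  ⇒ phys 0x3D364 (huge @L2)  [3 reads]
#1 VA=0x4410093F7 (r,kernel):
  L0: frame=0x36 idx=0 entry=0x3E007 [P=1 RW=1 US=1 PS=0]
  L1: frame=0x3E idx=17 entry=0x3F007 [P=1 RW=1 US=1 PS=0]
  L2: frame=0x3F idx=8 entry=0x41007 [P=1 RW=1 US=1 PS=0]
  L3: frame=0x41 idx=9 entry=0x45007 [P=1 RW=1 US=1 PS=0]
  ⇒ phys 0x453F7  [4 reads]
#2 VA=0x4410093F7 (r,kernel):
  TLB hit vpn=0x441009 → PA=0x453F7
#3 VA=0x487C0000A93 (w,kernel):
  L0: frame=0x36 idx=9 entry=0x47007 [P=1 RW=1 US=1 PS=0]
  L1: frame=0x47 idx=31 entry=0x48087 [P=1 RW=1 US=1 PS=1]
  ⇒ phys 0x48A93 (huge @L1)  [2 reads]
#4 VA=0x78000000467 (r,kernel):
  L0: frame=0x36 idx=15 entry=0x4C087 [P=1 RW=1 US=1 PS=1]
  ⇒ phys 0x4C467 (huge @L0)  [1 reads]

Entries read for #4: 1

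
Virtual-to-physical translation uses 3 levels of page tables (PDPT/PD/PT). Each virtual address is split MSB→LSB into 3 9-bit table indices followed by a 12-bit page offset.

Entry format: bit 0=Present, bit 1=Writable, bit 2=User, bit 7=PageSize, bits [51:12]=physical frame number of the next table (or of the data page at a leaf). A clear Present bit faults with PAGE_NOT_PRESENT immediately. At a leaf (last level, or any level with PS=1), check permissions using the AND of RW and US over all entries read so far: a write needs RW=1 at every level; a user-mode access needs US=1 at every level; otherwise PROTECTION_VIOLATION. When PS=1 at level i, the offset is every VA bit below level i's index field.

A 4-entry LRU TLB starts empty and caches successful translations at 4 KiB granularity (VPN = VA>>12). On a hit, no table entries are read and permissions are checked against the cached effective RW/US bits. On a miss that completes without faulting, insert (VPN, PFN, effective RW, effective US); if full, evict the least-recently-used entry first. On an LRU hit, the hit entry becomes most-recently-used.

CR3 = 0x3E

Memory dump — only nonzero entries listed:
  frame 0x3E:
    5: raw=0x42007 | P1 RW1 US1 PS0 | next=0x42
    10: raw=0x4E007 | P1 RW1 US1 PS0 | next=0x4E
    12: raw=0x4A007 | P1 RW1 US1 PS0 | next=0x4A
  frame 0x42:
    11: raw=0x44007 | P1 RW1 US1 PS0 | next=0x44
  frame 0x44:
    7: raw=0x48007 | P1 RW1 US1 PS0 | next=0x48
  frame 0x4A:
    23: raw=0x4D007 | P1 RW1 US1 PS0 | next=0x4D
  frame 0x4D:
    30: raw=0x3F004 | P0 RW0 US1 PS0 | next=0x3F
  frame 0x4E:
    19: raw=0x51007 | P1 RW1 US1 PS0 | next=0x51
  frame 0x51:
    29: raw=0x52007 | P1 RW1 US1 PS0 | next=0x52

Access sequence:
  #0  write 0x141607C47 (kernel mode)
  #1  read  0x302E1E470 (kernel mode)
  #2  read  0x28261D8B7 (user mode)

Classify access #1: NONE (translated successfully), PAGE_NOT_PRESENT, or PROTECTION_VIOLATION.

Trace:
#0 VA=0x141607C47 (w,kernel):
  lvl0: tbl 0x3E, slot 5 ⇒ 0x42007 (P1/RW1/US1/PS0)
  lvl1: tbl 0x42, slot 11 ⇒ 0x44007 (P1/RW1/US1/PS0)
  lvl2: tbl 0x44, slot 7 ⇒ 0x48007 (P1/RW1/US1/PS0)
  → PA=0x48C47  (3 entries read)
#1 VA=0x302E1E470 (r,kernel):
  lvl0: tbl 0x3E, slot 12 ⇒ 0x4A007 (P1/RW1/US1/PS0)
  lvl1: tbl 0x4A, slot 23 ⇒ 0x4D007 (P1/RW1/US1/PS0)
  lvl2: tbl 0x4D, slot 30 ⇒ 0x3F004 (P0/RW0/US1/PS0)
  → PAGE_NOT_PRESENT  (3 entries read)
#2 VA=0x28261D8B7 (r,user):
  lvl0: tbl 0x3E, slot 10 ⇒ 0x4E007 (P1/RW1/US1/PS0)
  lvl1: tbl 0x4E, slot 19 ⇒ 0x51007 (P1/RW1/US1/PS0)
  lvl2: tbl 0x51, slot 29 ⇒ 0x52007 (P1/RW1/US1/PS0)
  → PA=0x528B7  (3 entries read)

Access #1 fault: PAGE_NOT_PRESENT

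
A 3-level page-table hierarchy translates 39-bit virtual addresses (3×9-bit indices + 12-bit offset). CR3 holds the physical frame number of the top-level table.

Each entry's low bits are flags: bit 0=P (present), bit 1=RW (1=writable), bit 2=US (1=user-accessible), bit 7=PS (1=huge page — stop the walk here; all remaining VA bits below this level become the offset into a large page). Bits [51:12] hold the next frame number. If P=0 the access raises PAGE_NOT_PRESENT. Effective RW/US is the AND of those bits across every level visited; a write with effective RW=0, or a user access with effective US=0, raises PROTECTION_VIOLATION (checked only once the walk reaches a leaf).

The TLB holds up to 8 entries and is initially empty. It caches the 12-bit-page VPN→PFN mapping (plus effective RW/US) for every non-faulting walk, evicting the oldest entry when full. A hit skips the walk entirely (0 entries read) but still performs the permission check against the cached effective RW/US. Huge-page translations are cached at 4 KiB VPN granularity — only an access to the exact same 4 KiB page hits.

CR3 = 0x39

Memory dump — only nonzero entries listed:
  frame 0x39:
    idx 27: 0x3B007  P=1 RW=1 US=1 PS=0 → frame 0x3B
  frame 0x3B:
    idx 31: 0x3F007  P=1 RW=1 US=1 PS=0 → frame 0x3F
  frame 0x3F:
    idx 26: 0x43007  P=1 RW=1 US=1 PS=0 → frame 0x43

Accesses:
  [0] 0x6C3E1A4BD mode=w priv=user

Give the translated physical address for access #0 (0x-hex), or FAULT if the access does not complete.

Per-access translation:
#0 VA=0x6C3E1A4BD (w,user):
  [0] read 0x39 idx=27: raw=0x3B007 flags P=1 W=1 U=1 S=0
  [1] read 0x3B idx=31: raw=0x3F007 flags P=1 W=1 U=1 S=0
  [2] read 0x3F idx=26: raw=0x43007 flags P=1 W=1 U=1 S=0
  ✓ 0x434BD  — 3 lookups

Access #0 PA: 0x434BD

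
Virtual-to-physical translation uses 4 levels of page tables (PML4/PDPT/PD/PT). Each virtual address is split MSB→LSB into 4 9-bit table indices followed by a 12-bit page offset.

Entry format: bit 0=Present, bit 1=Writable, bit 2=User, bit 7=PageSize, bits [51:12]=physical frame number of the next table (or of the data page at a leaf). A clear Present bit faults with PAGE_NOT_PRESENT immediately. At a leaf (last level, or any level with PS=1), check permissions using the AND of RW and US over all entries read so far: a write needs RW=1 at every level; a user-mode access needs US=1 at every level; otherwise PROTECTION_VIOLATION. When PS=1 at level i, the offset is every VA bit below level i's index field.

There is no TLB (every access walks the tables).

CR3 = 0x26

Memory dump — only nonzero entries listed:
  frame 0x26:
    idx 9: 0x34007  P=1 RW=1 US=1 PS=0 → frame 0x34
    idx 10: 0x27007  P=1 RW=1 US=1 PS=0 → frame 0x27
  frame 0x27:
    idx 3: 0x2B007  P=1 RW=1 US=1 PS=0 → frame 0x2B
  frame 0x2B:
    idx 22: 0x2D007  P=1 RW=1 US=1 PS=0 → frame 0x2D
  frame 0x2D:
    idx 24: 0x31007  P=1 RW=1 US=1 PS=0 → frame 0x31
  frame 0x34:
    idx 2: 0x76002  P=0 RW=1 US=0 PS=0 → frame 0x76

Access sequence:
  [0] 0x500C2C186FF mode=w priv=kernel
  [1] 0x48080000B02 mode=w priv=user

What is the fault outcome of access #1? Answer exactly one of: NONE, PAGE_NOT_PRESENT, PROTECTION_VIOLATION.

Walk each access:
#0 VA=0x500C2C186FF (w,kernel):
  lvl0: tbl 0x26, slot 10 ⇒ 0x27007 (P1/RW1/US1/PS0)
  lvl1: tbl 0x27, slot 3 ⇒ 0x2B007 (P1/RW1/US1/PS0)
  lvl2: tbl 0x2B, slot 22 ⇒ 0x2D007 (P1/RW1/US1/PS0)
  lvl3: tbl 0x2D, slot 24 ⇒ 0x31007 (P1/RW1/US1/PS0)
  → PA=0x316FF  (4 entries read)
#1 VA=0x48080000B02 (w,user):
  lvl0: tbl 0x26, slot 9 ⇒ 0x34007 (P1/RW1/US1/PS0)
  lvl1: tbl 0x34, slot 2 ⇒ 0x76002 (P0/RW1/US0/PS0)
  ✗ PAGE_NOT_PRESENT  [2 reads]

Access #1 fault: PAGE_NOT_PRESENT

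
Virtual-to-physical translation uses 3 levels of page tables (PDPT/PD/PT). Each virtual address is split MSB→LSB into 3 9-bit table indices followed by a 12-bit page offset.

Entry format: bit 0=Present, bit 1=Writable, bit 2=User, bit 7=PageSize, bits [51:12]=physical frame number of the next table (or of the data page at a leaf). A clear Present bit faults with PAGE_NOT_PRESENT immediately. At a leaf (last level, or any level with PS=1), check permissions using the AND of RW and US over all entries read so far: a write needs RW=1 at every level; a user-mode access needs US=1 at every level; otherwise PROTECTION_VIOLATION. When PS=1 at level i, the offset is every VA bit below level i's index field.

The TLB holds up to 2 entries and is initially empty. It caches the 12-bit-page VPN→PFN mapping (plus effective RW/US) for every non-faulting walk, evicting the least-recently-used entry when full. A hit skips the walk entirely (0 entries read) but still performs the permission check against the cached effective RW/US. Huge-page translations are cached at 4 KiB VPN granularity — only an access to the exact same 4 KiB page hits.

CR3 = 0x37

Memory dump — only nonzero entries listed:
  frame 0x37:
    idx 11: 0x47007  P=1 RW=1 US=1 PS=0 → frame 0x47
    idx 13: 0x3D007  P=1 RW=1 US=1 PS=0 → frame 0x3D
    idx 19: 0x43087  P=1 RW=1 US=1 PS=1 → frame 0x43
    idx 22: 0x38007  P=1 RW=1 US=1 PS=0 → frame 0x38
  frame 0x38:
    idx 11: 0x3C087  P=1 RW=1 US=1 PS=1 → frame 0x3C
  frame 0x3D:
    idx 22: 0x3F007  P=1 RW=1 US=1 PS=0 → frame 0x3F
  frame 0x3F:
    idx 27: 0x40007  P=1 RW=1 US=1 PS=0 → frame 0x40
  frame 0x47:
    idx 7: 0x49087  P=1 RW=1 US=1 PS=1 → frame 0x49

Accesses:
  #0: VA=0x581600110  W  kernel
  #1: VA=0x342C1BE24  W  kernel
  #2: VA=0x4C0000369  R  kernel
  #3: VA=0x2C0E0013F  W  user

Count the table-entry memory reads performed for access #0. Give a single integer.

Trace:
#0 VA=0x581600110 (w,kernel):
  [0] read 0x37 idx=22: raw=0x38007 flags P=1 W=1 U=1 S=0
  [1] read 0x38 idx=11: raw=0x3C087 flags P=1 W=1 U=1 S=1
  → PA=0x3C110 (huge @L1)  (2 entries read)
#1 VA=0x342C1BE24 (w,kernel):
  [0] read 0x37 idx=13: raw=0x3D007 flags P=1 W=1 U=1 S=0
  [1] read 0x3D idx=22: raw=0x3F007 flags P=1 W=1 U=1 S=0
  [2] read 0x3F idx=27: raw=0x40007 flags P=1 W=1 U=1 S=0
  → PA=0x40E24  (3 entries read)
#2 VA=0x4C0000369 (r,kernel):
  [0] read 0x37 idx=19: raw=0x43087 flags P=1 W=1 U=1 S=1
  → PA=0x43369 (huge @L0)  (1 entries read)
#3 VA=0x2C0E0013F (w,user):
  [0] read 0x37 idx=11: raw=0x47007 flags P=1 W=1 U=1 S=0
  [1] read 0x47 idx=7: raw=0x49087 flags P=1 W=1 U=1 S=1
  → PA=0x4913F (huge @L1)  (2 entries read)

Entries read for #0: 2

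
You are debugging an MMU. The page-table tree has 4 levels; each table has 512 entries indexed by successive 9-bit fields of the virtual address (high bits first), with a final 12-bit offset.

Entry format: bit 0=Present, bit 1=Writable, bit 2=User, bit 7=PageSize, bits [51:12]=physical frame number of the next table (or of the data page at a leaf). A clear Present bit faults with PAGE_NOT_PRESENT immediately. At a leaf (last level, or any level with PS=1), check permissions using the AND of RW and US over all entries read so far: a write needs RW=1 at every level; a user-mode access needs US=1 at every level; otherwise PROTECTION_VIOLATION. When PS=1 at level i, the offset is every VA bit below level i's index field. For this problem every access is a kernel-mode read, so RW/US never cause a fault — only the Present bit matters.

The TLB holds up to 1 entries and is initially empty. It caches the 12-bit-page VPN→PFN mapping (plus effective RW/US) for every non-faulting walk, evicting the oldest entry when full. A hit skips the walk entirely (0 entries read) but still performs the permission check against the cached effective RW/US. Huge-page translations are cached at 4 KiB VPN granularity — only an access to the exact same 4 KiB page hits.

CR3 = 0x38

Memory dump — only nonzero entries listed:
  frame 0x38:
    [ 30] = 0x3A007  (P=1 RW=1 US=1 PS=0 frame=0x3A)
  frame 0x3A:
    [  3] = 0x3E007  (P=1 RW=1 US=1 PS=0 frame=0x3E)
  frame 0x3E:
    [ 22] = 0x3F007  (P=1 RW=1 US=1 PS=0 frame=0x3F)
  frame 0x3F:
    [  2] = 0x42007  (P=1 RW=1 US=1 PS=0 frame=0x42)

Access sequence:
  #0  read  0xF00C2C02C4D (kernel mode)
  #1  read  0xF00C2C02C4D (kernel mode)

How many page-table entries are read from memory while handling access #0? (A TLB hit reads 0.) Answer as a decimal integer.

Trace:
#0 VA=0xF00C2C02C4D (r,kernel):
  [0] read 0x38 idx=30: raw=0x3A007 flags P=1 W=1 U=1 S=0
  [1] read 0x3A idx=3: raw=0x3E007 flags P=1 W=1 U=1 S=0
  [2] read 0x3E idx=22: raw=0x3F007 flags P=1 W=1 U=1 S=0
  [3] read 0x3F idx=2: raw=0x42007 flags P=1 W=1 U=1 S=0
  → PA=0x42C4D  (4 entries read)
#1 VA=0xF00C2C02C4D (r,kernel):
  TLB hit vpn=0xF00C2C02 → PA=0x42C4D

Entries read for #0: 4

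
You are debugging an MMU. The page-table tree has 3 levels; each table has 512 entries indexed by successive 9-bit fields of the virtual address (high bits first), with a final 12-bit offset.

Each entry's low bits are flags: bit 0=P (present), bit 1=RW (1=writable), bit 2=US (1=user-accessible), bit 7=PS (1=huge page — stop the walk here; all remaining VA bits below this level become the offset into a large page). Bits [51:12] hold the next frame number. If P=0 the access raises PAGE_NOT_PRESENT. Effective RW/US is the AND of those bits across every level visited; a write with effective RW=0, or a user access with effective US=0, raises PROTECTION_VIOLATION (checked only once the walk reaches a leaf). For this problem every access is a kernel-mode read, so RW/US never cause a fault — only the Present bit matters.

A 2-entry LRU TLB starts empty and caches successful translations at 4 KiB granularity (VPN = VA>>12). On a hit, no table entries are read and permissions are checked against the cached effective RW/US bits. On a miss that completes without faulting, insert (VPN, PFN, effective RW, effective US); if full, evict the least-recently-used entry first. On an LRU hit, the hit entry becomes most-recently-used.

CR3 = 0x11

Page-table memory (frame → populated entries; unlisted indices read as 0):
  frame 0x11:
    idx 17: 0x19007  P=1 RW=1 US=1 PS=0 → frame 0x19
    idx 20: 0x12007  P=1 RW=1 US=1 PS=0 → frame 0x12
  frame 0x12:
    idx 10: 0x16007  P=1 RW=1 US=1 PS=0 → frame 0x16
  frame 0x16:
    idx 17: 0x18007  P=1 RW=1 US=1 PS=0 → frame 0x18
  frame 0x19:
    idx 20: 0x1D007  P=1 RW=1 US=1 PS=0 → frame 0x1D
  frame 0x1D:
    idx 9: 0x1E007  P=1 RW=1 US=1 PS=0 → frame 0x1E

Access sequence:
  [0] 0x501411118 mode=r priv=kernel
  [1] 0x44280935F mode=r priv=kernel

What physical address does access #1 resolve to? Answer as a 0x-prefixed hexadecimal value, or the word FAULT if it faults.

Trace:
#0 VA=0x501411118 (r,kernel):
  L0 @0x11[20] → 0x12007  P=1,RW=1,US=1,PS=0
  L1 @0x12[10] → 0x16007  P=1,RW=1,US=1,PS=0
  L2 @0x16[17] → 0x18007  P=1,RW=1,US=1,PS=0
  ⇒ phys 0x18118  [3 reads]
#1 VA=0x44280935F (r,kernel):
  L0 @0x11[17] → 0x19007  P=1,RW=1,US=1,PS=0
  L1 @0x19[20] → 0x1D007  P=1,RW=1,US=1,PS=0
  L2 @0x1D[9] → 0x1E007  P=1,RW=1,US=1,PS=0
  ⇒ phys 0x1E35F  [3 reads]

Access #1 PA: 0x1E35F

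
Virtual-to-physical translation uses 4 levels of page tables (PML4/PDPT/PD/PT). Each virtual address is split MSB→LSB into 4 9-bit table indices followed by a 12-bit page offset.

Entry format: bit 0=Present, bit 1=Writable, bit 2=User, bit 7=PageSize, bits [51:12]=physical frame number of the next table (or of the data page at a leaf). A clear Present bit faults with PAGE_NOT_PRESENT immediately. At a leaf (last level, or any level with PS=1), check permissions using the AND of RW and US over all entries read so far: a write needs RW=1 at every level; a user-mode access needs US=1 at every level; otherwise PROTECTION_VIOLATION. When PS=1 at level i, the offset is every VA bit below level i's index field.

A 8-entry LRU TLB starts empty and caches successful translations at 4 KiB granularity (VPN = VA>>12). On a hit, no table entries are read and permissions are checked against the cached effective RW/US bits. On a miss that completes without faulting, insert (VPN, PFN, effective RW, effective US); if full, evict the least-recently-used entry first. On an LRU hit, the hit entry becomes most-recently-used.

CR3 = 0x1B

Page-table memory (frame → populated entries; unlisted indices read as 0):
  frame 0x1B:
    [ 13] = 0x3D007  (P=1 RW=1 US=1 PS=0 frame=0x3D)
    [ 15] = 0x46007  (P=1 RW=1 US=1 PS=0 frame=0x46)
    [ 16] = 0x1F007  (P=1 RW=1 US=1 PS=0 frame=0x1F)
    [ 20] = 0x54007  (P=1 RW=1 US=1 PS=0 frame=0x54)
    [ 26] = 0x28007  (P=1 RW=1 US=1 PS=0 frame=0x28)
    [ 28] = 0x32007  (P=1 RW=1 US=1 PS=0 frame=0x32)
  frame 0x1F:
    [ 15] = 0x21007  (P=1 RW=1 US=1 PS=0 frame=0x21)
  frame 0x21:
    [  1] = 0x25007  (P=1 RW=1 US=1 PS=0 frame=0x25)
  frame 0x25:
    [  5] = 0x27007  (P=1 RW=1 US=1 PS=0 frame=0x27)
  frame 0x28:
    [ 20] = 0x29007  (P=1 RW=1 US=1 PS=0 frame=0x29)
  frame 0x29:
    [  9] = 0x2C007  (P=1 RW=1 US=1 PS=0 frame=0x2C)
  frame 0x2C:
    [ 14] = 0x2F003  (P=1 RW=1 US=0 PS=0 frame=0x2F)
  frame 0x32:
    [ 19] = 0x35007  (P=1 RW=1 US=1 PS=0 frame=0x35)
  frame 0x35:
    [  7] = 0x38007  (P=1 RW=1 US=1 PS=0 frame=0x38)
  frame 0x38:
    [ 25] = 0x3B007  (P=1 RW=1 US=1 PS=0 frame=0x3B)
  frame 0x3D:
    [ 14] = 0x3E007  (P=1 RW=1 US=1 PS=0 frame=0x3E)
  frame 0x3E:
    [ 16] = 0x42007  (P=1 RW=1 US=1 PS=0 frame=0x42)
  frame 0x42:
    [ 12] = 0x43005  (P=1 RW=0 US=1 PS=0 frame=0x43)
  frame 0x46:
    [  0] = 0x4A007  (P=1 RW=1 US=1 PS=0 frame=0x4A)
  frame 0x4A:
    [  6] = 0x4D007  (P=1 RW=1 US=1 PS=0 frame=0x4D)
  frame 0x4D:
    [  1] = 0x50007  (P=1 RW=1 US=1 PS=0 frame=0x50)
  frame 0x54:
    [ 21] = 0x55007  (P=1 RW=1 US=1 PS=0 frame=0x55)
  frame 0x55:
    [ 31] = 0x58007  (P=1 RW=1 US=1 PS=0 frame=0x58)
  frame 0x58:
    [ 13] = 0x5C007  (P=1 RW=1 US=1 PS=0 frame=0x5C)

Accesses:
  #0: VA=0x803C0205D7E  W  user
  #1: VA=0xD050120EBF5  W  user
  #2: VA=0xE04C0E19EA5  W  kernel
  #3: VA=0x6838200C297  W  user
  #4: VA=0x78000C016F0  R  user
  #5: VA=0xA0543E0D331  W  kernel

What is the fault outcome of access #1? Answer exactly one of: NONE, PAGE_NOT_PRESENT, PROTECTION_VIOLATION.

Per-access translation:
#0 VA=0x803C0205D7E (w,user):
  L0: frame=0x1B idx=16 entry=0x1F007 [P=1 RW=1 US=1 PS=0]
  L1: frame=0x1F idx=15 entry=0x21007 [P=1 RW=1 US=1 PS=0]
  L2: frame=0x21 idx=1 entry=0x25007 [P=1 RW=1 US=1 PS=0]
  L3: frame=0x25 idx=5 entry=0x27007 [P=1 RW=1 US=1 PS=0]
  ✓ 0x27D7E  — 4 lookups
#1 VA=0xD050120EBF5 (w,user):
  L0: frame=0x1B idx=26 entry=0x28007 [P=1 RW=1 US=1 PS=0]
  L1: frame=0x28 idx=20 entry=0x29007 [P=1 RW=1 US=1 PS=0]
  L2: frame=0x29 idx=9 entry=0x2C007 [P=1 RW=1 US=1 PS=0]
  L3: frame=0x2C idx=14 entry=0x2F003 [P=1 RW=1 US=0 PS=0]
  ⇒ fault: PROTECTION_VIOLATION  — 4 lookups
#2 VA=0xE04C0E19EA5 (w,kernel):
  L0: frame=0x1B idx=28 entry=0x32007 [P=1 RW=1 US=1 PS=0]
  L1: frame=0x32 idx=19 entry=0x35007 [P=1 RW=1 US=1 PS=0]
  L2: frame=0x35 idx=7 entry=0x38007 [P=1 RW=1 US=1 PS=0]
  L3: frame=0x38 idx=25 entry=0x3B007 [P=1 RW=1 US=1 PS=0]
  ✓ 0x3BEA5  — 4 lookups
#3 VA=0x6838200C297 (w,user):
  L0: frame=0x1B idx=13 entry=0x3D007 [P=1 RW=1 US=1 PS=0]
  L1: frame=0x3D idx=14 entry=0x3E007 [P=1 RW=1 US=1 PS=0]
  L2: frame=0x3E idx=16 entry=0x42007 [P=1 RW=1 US=1 PS=0]
  L3: frame=0x42 idx=12 entry=0x43005 [P=1 RW=0 US=1 PS=0]
  ⇒ fault: PROTECTION_VIOLATION  — 4 lookups
#4 VA=0x78000C016F0 (r,user):
  L0: frame=0x1B idx=15 entry=0x46007 [P=1 RW=1 US=1 PS=0]
  L1: frame=0x46 idx=0 entry=0x4A007 [P=1 RW=1 US=1 PS=0]
  L2: frame=0x4A idx=6 entry=0x4D007 [P=1 RW=1 US=1 PS=0]
  L3: frame=0x4D idx=1 entry=0x50007 [P=1 RW=1 US=1 PS=0]
  ✓ 0x506F0  — 4 lookups
#5 VA=0xA0543E0D331 (w,kernel):
  L0: frame=0x1B idx=20 entry=0x54007 [P=1 RW=1 US=1 PS=0]
  L1: frame=0x54 idx=21 entry=0x55007 [P=1 RW=1 US=1 PS=0]
  L2: frame=0x55 idx=31 entry=0x58007 [P=1 RW=1 US=1 PS=0]
  L3: frame=0x58 idx=13 entry=0x5C007 [P=1 RW=1 US=1 PS=0]
  ✓ 0x5C331  — 4 lookups

Access #1 fault: PROTECTION_VIOLATION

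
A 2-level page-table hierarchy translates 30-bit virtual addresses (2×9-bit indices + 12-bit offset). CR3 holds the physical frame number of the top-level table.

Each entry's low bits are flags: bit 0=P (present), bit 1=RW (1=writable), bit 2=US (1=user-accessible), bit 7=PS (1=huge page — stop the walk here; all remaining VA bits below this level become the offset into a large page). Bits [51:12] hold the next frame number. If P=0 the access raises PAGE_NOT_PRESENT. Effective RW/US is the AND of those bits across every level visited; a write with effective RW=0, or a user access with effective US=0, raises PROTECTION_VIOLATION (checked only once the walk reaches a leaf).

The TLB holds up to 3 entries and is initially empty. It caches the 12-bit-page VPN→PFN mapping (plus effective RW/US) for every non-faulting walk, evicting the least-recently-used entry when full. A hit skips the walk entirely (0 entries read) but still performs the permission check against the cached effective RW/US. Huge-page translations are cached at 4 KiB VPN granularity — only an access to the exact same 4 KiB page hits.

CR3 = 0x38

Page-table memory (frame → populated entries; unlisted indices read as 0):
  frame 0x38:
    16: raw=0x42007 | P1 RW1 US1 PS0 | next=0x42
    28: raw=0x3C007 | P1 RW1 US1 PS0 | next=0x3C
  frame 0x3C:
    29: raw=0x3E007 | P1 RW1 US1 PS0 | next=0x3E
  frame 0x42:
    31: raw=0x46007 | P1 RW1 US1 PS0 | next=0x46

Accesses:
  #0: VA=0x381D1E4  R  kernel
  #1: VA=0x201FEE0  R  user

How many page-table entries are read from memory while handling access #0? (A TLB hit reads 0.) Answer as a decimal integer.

Per-access translation:
#0 VA=0x381D1E4 (r,kernel):
  lvl0: tbl 0x38, slot 28 ⇒ 0x3C007 (P1/RW1/US1/PS0)
  lvl1: tbl 0x3C, slot 29 ⇒ 0x3E007 (P1/RW1/US1/PS0)
  ⇒ phys 0x3E1E4  [2 reads]
#1 VA=0x201FEE0 (r,user):
  lvl0: tbl 0x38, slot 16 ⇒ 0x42007 (P1/RW1/US1/PS0)
  lvl1: tbl 0x42, slot 31 ⇒ 0x46007 (P1/RW1/US1/PS0)
  ⇒ phys 0x46EE0  [2 reads]

Entries read for #0: 2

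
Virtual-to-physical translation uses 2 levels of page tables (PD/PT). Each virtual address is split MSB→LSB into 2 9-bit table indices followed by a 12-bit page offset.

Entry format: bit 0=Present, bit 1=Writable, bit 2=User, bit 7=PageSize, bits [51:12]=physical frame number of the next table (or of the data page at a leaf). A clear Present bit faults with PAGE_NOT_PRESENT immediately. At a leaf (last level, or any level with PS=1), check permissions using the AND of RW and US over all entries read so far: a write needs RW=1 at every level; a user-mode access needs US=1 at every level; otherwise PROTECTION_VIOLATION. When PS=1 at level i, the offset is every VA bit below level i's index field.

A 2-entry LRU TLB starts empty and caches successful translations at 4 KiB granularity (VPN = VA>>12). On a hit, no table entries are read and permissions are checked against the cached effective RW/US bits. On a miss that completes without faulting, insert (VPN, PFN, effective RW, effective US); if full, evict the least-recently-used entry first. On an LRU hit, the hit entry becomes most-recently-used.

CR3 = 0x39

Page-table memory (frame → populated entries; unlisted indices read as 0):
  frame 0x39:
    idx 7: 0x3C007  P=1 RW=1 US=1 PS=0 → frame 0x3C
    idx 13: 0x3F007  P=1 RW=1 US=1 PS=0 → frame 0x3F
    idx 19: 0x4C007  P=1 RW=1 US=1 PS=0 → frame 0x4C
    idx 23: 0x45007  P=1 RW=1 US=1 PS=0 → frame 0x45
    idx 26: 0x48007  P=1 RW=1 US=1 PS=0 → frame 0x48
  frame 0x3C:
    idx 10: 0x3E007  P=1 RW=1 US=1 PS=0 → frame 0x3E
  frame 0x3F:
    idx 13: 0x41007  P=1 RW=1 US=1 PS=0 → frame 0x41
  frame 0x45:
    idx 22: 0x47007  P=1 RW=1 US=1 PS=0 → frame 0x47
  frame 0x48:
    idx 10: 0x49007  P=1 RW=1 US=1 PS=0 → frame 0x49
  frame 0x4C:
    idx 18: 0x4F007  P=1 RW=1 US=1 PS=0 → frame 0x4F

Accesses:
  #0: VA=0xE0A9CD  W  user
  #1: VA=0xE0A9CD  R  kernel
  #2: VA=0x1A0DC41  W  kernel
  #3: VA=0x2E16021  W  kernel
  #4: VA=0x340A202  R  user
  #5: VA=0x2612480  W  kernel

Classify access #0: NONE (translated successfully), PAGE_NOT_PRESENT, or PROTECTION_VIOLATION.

Trace:
#0 VA=0xE0A9CD (w,user):
  [0] read 0x39 idx=7: raw=0x3C007 flags P=1 W=1 U=1 S=0
  [1] read 0x3C idx=10: raw=0x3E007 flags P=1 W=1 U=1 S=0
  ⇒ phys 0x3E9CD  [2 reads]
#1 VA=0xE0A9CD (r,kernel):
  TLB hit vpn=0xE0A → PA=0x3E9CD
#2 VA=0x1A0DC41 (w,kernel):
  [0] read 0x39 idx=13: raw=0x3F007 flags P=1 W=1 U=1 S=0
  [1] read 0x3F idx=13: raw=0x41007 flags P=1 W=1 U=1 S=0
  ⇒ phys 0x41C41  [2 reads]
#3 VA=0x2E16021 (w,kernel):
  [0] read 0x39 idx=23: raw=0x45007 flags P=1 W=1 U=1 S=0
  [1] read 0x45 idx=22: raw=0x47007 flags P=1 W=1 U=1 S=0
  ⇒ phys 0x47021  [2 reads]
#4 VA=0x340A202 (r,user):
  [0] read 0x39 idx=26: raw=0x48007 flags P=1 W=1 U=1 S=0
  [1] read 0x48 idx=10: raw=0x49007 flags P=1 W=1 U=1 S=0
  ⇒ phys 0x49202  [2 reads]
#5 VA=0x2612480 (w,kernel):
  [0] read 0x39 idx=19: raw=0x4C007 flags P=1 W=1 U=1 S=0
  [1] read 0x4C idx=18: raw=0x4F007 flags P=1 W=1 U=1 S=0
  ⇒ phys 0x4F480  [2 reads]

Access #0 fault: NONE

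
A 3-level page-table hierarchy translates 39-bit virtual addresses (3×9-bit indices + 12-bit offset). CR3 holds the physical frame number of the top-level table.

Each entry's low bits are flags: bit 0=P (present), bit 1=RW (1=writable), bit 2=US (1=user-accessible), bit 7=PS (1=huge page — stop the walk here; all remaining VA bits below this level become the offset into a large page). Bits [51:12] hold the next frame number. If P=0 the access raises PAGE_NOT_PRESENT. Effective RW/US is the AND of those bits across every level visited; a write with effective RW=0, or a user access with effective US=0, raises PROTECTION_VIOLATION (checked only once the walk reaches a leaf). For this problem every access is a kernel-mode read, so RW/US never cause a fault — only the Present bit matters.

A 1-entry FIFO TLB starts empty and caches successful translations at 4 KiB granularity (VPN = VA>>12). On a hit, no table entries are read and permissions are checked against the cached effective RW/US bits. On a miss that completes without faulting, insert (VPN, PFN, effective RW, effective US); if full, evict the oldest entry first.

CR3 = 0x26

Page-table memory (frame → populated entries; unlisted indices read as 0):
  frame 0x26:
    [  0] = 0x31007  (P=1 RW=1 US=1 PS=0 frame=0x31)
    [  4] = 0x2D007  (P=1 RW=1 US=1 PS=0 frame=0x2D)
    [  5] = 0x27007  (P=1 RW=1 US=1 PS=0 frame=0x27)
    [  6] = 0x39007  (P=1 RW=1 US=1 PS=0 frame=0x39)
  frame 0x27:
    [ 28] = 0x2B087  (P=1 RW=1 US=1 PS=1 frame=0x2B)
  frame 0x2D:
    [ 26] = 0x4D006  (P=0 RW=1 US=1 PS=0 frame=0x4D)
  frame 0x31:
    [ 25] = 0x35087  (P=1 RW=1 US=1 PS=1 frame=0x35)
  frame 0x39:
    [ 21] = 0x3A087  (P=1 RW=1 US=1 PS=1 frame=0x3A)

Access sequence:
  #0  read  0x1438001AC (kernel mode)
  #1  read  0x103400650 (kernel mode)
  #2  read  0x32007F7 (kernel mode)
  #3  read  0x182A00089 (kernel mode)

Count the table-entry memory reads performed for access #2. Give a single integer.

Per-access translation:
#0 VA=0x1438001AC (r,kernel):
  L0 @0x26[5] → 0x27007  P=1,RW=1,US=1,PS=0
  L1 @0x27[28] → 0x2B087  P=1,RW=1,US=1,PS=1
  → PA=0x2B1AC (huge @L1)  (2 entries read)
#1 VA=0x103400650 (r,kernel):
  L0 @0x26[4] → 0x2D007  P=1,RW=1,US=1,PS=0
  L1 @0x2D[26] → 0x4D006  P=0,RW=1,US=1,PS=0
  ⇒ fault: PAGE_NOT_PRESENT  — 2 lookups
#2 VA=0x32007F7 (r,kernel):
  L0 @0x26[0] → 0x31007  P=1,RW=1,US=1,PS=0
  L1 @0x31[25] → 0x35087  P=1,RW=1,US=1,PS=1
  → PA=0x357F7 (huge @L1)  (2 entries read)
#3 VA=0x182A00089 (r,kernel):
  L0 @0x26[6] → 0x39007  P=1,RW=1,US=1,PS=0
  L1 @0x39[21] → 0x3A087  P=1,RW=1,US=1,PS=1
  → PA=0x3A089 (huge @L1)  (2 entries read)

Entries read for #2: 2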